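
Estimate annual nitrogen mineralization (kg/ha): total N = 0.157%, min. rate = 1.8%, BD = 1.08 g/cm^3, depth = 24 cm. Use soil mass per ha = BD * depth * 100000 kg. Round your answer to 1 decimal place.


Step 1: Soil mass per ha = BD * depth * 100000 = 1.08 * 24 * 100000 = 2592000 kg
Step 2: Total N pool = soil mass * N%/100 = 2592000 * 0.157/100 = 4069.44 kg/ha
Step 3: N mineralized = N pool * rate%/100 = 4069.44 * 1.8/100 = 73.2 kg/ha/yr

73.2


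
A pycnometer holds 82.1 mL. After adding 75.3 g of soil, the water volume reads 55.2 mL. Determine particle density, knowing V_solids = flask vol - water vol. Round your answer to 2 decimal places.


Step 1: Volume of solids = flask volume - water volume with soil
Step 2: V_solids = 82.1 - 55.2 = 26.9 mL
Step 3: Particle density = mass / V_solids = 75.3 / 26.9 = 2.8 g/cm^3

2.8


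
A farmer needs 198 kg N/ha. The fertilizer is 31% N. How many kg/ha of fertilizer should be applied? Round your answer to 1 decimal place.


Step 1: Fertilizer rate = target N / (N content / 100)
Step 2: Rate = 198 / (31 / 100)
Step 3: Rate = 198 / 0.31
Step 4: Rate = 638.7 kg/ha

638.7


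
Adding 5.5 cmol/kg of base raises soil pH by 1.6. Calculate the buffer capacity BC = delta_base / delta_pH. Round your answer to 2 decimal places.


Step 1: BC = change in base / change in pH
Step 2: BC = 5.5 / 1.6
Step 3: BC = 3.44 cmol/(kg*pH unit)

3.44


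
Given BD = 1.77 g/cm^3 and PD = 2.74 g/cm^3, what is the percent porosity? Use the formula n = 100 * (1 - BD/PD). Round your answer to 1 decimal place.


Step 1: Formula: n = 100 * (1 - BD / PD)
Step 2: n = 100 * (1 - 1.77 / 2.74)
Step 3: n = 100 * (1 - 0.64599)
Step 4: n = 35.4%

35.4


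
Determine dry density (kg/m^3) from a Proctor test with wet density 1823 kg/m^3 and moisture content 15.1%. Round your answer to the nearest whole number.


Step 1: Dry density = wet density / (1 + w/100)
Step 2: Dry density = 1823 / (1 + 15.1/100)
Step 3: Dry density = 1823 / 1.151
Step 4: Dry density = 1584 kg/m^3

1584


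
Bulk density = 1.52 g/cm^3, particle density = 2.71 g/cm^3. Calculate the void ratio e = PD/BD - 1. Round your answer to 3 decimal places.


Step 1: e = PD / BD - 1
Step 2: e = 2.71 / 1.52 - 1
Step 3: e = 1.78289 - 1
Step 4: e = 0.783

0.783


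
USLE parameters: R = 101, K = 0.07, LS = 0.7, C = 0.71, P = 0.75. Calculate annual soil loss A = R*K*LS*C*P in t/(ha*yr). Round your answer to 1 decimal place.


Step 1: A = R * K * LS * C * P
Step 2: R * K = 101 * 0.07 = 7.07
Step 3: (R*K) * LS = 7.07 * 0.7 = 4.949
Step 4: * C * P = 4.949 * 0.71 * 0.75 = 2.6
Step 5: A = 2.6 t/(ha*yr)

2.6


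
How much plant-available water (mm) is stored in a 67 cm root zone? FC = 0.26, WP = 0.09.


Step 1: Available water = (FC - WP) * depth * 10
Step 2: AW = (0.26 - 0.09) * 67 * 10
Step 3: AW = 0.17 * 67 * 10
Step 4: AW = 113.9 mm

113.9


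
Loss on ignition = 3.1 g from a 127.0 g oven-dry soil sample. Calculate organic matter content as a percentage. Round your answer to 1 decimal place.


Step 1: OM% = 100 * LOI / sample mass
Step 2: OM = 100 * 3.1 / 127.0
Step 3: OM = 2.4%

2.4


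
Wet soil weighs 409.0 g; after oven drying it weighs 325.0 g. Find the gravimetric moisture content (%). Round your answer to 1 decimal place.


Step 1: Water mass = wet - dry = 409.0 - 325.0 = 84.0 g
Step 2: w = 100 * water mass / dry mass
Step 3: w = 100 * 84.0 / 325.0 = 25.8%

25.8


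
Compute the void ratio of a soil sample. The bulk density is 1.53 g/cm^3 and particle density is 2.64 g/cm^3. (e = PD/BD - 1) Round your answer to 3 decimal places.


Step 1: e = PD / BD - 1
Step 2: e = 2.64 / 1.53 - 1
Step 3: e = 1.72549 - 1
Step 4: e = 0.725

0.725


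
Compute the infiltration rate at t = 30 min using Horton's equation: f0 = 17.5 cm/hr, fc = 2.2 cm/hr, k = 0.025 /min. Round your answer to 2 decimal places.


Step 1: f = fc + (f0 - fc) * exp(-k * t)
Step 2: exp(-0.025 * 30) = 0.472367
Step 3: f = 2.2 + (17.5 - 2.2) * 0.472367
Step 4: f = 2.2 + 15.3 * 0.472367
Step 5: f = 9.43 cm/hr

9.43


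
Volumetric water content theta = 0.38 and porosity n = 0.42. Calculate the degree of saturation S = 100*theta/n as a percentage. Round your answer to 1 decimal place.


Step 1: S = 100 * theta_v / n
Step 2: S = 100 * 0.38 / 0.42
Step 3: S = 90.5%

90.5


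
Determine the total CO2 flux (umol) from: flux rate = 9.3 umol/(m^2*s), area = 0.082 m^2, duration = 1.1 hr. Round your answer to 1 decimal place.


Step 1: Convert time to seconds: 1.1 hr * 3600 = 3960.0 s
Step 2: Total = flux * area * time_s
Step 3: Total = 9.3 * 0.082 * 3960.0
Step 4: Total = 3019.9 umol

3019.9


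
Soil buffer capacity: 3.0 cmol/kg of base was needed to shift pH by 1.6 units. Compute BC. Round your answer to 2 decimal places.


Step 1: BC = change in base / change in pH
Step 2: BC = 3.0 / 1.6
Step 3: BC = 1.88 cmol/(kg*pH unit)

1.88


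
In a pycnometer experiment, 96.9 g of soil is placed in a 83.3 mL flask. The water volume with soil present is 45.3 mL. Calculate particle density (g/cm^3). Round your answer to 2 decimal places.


Step 1: Volume of solids = flask volume - water volume with soil
Step 2: V_solids = 83.3 - 45.3 = 38.0 mL
Step 3: Particle density = mass / V_solids = 96.9 / 38.0 = 2.55 g/cm^3

2.55


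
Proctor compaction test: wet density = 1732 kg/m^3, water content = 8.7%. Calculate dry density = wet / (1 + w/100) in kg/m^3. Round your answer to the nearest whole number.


Step 1: Dry density = wet density / (1 + w/100)
Step 2: Dry density = 1732 / (1 + 8.7/100)
Step 3: Dry density = 1732 / 1.087
Step 4: Dry density = 1593 kg/m^3

1593


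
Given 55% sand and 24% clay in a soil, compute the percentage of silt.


Step 1: sand + silt + clay = 100%
Step 2: silt = 100 - sand - clay
Step 3: silt = 100 - 55 - 24
Step 4: silt = 21%

21


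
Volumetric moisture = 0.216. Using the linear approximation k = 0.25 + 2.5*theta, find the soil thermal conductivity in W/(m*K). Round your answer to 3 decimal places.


Step 1: k = 0.25 + 2.5 * theta
Step 2: k = 0.25 + 2.5 * 0.216
Step 3: k = 0.25 + 0.54
Step 4: k = 0.79 W/(m*K)

0.79


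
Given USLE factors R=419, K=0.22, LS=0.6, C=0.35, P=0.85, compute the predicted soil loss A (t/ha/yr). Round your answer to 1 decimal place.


Step 1: A = R * K * LS * C * P
Step 2: R * K = 419 * 0.22 = 92.18
Step 3: (R*K) * LS = 92.18 * 0.6 = 55.308
Step 4: * C * P = 55.308 * 0.35 * 0.85 = 16.5
Step 5: A = 16.5 t/(ha*yr)

16.5


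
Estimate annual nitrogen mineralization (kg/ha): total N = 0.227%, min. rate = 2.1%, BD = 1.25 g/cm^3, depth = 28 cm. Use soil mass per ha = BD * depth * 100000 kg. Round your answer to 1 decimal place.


Step 1: Soil mass per ha = BD * depth * 100000 = 1.25 * 28 * 100000 = 3500000 kg
Step 2: Total N pool = soil mass * N%/100 = 3500000 * 0.227/100 = 7945.0 kg/ha
Step 3: N mineralized = N pool * rate%/100 = 7945.0 * 2.1/100 = 166.8 kg/ha/yr

166.8


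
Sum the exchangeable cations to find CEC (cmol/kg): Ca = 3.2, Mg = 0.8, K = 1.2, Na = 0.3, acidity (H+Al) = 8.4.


Step 1: CEC = Ca + Mg + K + Na + (H+Al)
Step 2: CEC = 3.2 + 0.8 + 1.2 + 0.3 + 8.4
Step 3: CEC = 13.9 cmol/kg

13.9


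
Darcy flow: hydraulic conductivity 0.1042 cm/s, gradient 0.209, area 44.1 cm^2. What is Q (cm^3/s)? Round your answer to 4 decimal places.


Step 1: Apply Darcy's law: Q = K * i * A
Step 2: Q = 0.1042 * 0.209 * 44.1
Step 3: Q = 0.9604 cm^3/s

0.9604


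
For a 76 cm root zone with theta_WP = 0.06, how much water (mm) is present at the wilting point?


Step 1: Water (mm) = theta_WP * depth * 10
Step 2: Water = 0.06 * 76 * 10
Step 3: Water = 45.6 mm

45.6


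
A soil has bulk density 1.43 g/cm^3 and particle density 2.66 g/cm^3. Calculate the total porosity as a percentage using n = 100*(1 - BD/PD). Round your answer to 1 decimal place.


Step 1: Formula: n = 100 * (1 - BD / PD)
Step 2: n = 100 * (1 - 1.43 / 2.66)
Step 3: n = 100 * (1 - 0.53759)
Step 4: n = 46.2%

46.2


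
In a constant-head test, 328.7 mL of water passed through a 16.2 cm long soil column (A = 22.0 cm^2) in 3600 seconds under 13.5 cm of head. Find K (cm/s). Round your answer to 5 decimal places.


Step 1: K = Q * L / (A * t * h)
Step 2: Numerator = 328.7 * 16.2 = 5324.94
Step 3: Denominator = 22.0 * 3600 * 13.5 = 1069200.0
Step 4: K = 5324.94 / 1069200.0 = 0.00498 cm/s

0.00498


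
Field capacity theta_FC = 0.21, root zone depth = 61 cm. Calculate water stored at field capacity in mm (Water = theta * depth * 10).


Step 1: Water (mm) = theta_FC * depth (cm) * 10
Step 2: Water = 0.21 * 61 * 10
Step 3: Water = 128.1 mm

128.1


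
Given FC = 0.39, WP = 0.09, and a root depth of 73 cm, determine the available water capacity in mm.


Step 1: Available water = (FC - WP) * depth * 10
Step 2: AW = (0.39 - 0.09) * 73 * 10
Step 3: AW = 0.3 * 73 * 10
Step 4: AW = 219.0 mm

219.0


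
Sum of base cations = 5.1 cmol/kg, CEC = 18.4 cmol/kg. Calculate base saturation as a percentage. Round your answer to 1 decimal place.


Step 1: BS = 100 * (sum of bases) / CEC
Step 2: BS = 100 * 5.1 / 18.4
Step 3: BS = 27.7%

27.7


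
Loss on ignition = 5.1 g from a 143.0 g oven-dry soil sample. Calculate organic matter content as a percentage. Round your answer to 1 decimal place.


Step 1: OM% = 100 * LOI / sample mass
Step 2: OM = 100 * 5.1 / 143.0
Step 3: OM = 3.6%

3.6


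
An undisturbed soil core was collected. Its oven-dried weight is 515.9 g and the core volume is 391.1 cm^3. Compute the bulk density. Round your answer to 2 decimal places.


Step 1: Identify the formula: BD = dry mass / volume
Step 2: Substitute values: BD = 515.9 / 391.1
Step 3: BD = 1.32 g/cm^3

1.32


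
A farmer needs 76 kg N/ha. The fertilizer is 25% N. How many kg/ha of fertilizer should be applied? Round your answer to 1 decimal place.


Step 1: Fertilizer rate = target N / (N content / 100)
Step 2: Rate = 76 / (25 / 100)
Step 3: Rate = 76 / 0.25
Step 4: Rate = 304.0 kg/ha

304.0


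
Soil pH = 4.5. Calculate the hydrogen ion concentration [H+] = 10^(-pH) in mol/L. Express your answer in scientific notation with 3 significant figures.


Step 1: [H+] = 10^(-pH)
Step 2: [H+] = 10^(-4.5)
Step 3: [H+] = 3.16e-05 mol/L

3.16e-05


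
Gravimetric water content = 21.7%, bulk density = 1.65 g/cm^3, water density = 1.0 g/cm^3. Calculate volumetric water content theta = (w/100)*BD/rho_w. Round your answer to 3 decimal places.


Step 1: theta = (w / 100) * BD / rho_w
Step 2: theta = (21.7 / 100) * 1.65 / 1.0
Step 3: theta = 0.217 * 1.65
Step 4: theta = 0.358

0.358


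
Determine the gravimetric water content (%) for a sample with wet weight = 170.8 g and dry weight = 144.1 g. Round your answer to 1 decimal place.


Step 1: Water mass = wet - dry = 170.8 - 144.1 = 26.7 g
Step 2: w = 100 * water mass / dry mass
Step 3: w = 100 * 26.7 / 144.1 = 18.5%

18.5


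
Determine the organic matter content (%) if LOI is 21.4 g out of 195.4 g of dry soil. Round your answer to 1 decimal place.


Step 1: OM% = 100 * LOI / sample mass
Step 2: OM = 100 * 21.4 / 195.4
Step 3: OM = 11.0%

11.0


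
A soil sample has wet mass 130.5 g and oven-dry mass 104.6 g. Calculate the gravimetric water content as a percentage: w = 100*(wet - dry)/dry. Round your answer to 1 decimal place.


Step 1: Water mass = wet - dry = 130.5 - 104.6 = 25.9 g
Step 2: w = 100 * water mass / dry mass
Step 3: w = 100 * 25.9 / 104.6 = 24.8%

24.8


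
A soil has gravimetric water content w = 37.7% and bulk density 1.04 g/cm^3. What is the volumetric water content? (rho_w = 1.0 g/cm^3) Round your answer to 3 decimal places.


Step 1: theta = (w / 100) * BD / rho_w
Step 2: theta = (37.7 / 100) * 1.04 / 1.0
Step 3: theta = 0.377 * 1.04
Step 4: theta = 0.392

0.392


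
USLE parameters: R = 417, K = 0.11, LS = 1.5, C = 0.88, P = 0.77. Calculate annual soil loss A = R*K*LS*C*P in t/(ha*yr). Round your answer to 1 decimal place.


Step 1: A = R * K * LS * C * P
Step 2: R * K = 417 * 0.11 = 45.87
Step 3: (R*K) * LS = 45.87 * 1.5 = 68.805
Step 4: * C * P = 68.805 * 0.88 * 0.77 = 46.6
Step 5: A = 46.6 t/(ha*yr)

46.6


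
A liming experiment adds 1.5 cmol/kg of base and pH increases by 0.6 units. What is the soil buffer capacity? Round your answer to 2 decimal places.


Step 1: BC = change in base / change in pH
Step 2: BC = 1.5 / 0.6
Step 3: BC = 2.5 cmol/(kg*pH unit)

2.5


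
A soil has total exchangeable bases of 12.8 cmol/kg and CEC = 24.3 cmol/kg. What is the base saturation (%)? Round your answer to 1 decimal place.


Step 1: BS = 100 * (sum of bases) / CEC
Step 2: BS = 100 * 12.8 / 24.3
Step 3: BS = 52.7%

52.7


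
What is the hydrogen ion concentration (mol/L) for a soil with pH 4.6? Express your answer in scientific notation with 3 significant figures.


Step 1: [H+] = 10^(-pH)
Step 2: [H+] = 10^(-4.6)
Step 3: [H+] = 2.51e-05 mol/L

2.51e-05


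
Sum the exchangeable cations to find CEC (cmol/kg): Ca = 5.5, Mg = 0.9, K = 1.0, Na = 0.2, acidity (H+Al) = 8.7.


Step 1: CEC = Ca + Mg + K + Na + (H+Al)
Step 2: CEC = 5.5 + 0.9 + 1.0 + 0.2 + 8.7
Step 3: CEC = 16.3 cmol/kg

16.3


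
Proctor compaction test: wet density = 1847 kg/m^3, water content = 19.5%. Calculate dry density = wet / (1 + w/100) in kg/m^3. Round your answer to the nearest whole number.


Step 1: Dry density = wet density / (1 + w/100)
Step 2: Dry density = 1847 / (1 + 19.5/100)
Step 3: Dry density = 1847 / 1.195
Step 4: Dry density = 1546 kg/m^3

1546


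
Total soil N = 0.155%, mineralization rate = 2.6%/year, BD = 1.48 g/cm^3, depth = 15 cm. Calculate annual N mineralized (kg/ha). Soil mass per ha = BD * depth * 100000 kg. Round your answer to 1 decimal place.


Step 1: Soil mass per ha = BD * depth * 100000 = 1.48 * 15 * 100000 = 2220000 kg
Step 2: Total N pool = soil mass * N%/100 = 2220000 * 0.155/100 = 3441.0 kg/ha
Step 3: N mineralized = N pool * rate%/100 = 3441.0 * 2.6/100 = 89.5 kg/ha/yr

89.5


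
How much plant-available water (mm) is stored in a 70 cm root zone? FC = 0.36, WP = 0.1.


Step 1: Available water = (FC - WP) * depth * 10
Step 2: AW = (0.36 - 0.1) * 70 * 10
Step 3: AW = 0.26 * 70 * 10
Step 4: AW = 182.0 mm

182.0


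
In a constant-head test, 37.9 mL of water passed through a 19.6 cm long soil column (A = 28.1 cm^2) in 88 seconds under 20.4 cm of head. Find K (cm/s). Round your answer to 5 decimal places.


Step 1: K = Q * L / (A * t * h)
Step 2: Numerator = 37.9 * 19.6 = 742.84
Step 3: Denominator = 28.1 * 88 * 20.4 = 50445.12
Step 4: K = 742.84 / 50445.12 = 0.01473 cm/s

0.01473


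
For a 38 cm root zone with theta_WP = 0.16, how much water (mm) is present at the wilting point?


Step 1: Water (mm) = theta_WP * depth * 10
Step 2: Water = 0.16 * 38 * 10
Step 3: Water = 60.8 mm

60.8


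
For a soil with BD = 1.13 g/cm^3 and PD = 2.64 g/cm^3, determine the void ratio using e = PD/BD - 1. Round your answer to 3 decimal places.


Step 1: e = PD / BD - 1
Step 2: e = 2.64 / 1.13 - 1
Step 3: e = 2.33628 - 1
Step 4: e = 1.336

1.336


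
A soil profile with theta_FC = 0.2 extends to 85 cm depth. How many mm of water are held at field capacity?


Step 1: Water (mm) = theta_FC * depth (cm) * 10
Step 2: Water = 0.2 * 85 * 10
Step 3: Water = 170.0 mm

170.0


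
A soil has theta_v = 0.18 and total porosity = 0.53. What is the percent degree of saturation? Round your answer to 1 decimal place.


Step 1: S = 100 * theta_v / n
Step 2: S = 100 * 0.18 / 0.53
Step 3: S = 34.0%

34.0


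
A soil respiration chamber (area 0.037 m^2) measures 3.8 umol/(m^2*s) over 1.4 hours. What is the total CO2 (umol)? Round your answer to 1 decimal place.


Step 1: Convert time to seconds: 1.4 hr * 3600 = 5040.0 s
Step 2: Total = flux * area * time_s
Step 3: Total = 3.8 * 0.037 * 5040.0
Step 4: Total = 708.6 umol

708.6


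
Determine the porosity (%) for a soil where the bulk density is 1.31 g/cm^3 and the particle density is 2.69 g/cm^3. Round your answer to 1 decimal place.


Step 1: Formula: n = 100 * (1 - BD / PD)
Step 2: n = 100 * (1 - 1.31 / 2.69)
Step 3: n = 100 * (1 - 0.48699)
Step 4: n = 51.3%

51.3


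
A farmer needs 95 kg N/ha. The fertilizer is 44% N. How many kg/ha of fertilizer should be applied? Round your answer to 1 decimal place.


Step 1: Fertilizer rate = target N / (N content / 100)
Step 2: Rate = 95 / (44 / 100)
Step 3: Rate = 95 / 0.44
Step 4: Rate = 215.9 kg/ha

215.9


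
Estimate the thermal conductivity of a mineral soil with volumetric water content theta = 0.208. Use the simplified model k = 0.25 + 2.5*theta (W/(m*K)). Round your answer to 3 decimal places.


Step 1: k = 0.25 + 2.5 * theta
Step 2: k = 0.25 + 2.5 * 0.208
Step 3: k = 0.25 + 0.52
Step 4: k = 0.77 W/(m*K)

0.77


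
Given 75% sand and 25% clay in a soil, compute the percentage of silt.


Step 1: sand + silt + clay = 100%
Step 2: silt = 100 - sand - clay
Step 3: silt = 100 - 75 - 25
Step 4: silt = 0%

0


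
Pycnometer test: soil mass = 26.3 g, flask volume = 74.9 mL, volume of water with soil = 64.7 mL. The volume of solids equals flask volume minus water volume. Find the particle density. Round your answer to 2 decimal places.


Step 1: Volume of solids = flask volume - water volume with soil
Step 2: V_solids = 74.9 - 64.7 = 10.2 mL
Step 3: Particle density = mass / V_solids = 26.3 / 10.2 = 2.58 g/cm^3

2.58


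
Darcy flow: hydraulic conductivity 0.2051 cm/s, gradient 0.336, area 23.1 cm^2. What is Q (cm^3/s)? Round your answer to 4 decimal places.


Step 1: Apply Darcy's law: Q = K * i * A
Step 2: Q = 0.2051 * 0.336 * 23.1
Step 3: Q = 1.5919 cm^3/s

1.5919


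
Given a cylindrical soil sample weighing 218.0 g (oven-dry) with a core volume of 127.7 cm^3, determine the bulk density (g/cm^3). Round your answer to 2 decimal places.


Step 1: Identify the formula: BD = dry mass / volume
Step 2: Substitute values: BD = 218.0 / 127.7
Step 3: BD = 1.71 g/cm^3

1.71


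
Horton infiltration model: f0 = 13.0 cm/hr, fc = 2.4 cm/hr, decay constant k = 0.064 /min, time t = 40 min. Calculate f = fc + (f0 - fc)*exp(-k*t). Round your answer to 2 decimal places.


Step 1: f = fc + (f0 - fc) * exp(-k * t)
Step 2: exp(-0.064 * 40) = 0.077305
Step 3: f = 2.4 + (13.0 - 2.4) * 0.077305
Step 4: f = 2.4 + 10.6 * 0.077305
Step 5: f = 3.22 cm/hr

3.22


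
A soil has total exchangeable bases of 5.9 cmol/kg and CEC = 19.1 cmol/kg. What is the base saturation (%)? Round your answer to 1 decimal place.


Step 1: BS = 100 * (sum of bases) / CEC
Step 2: BS = 100 * 5.9 / 19.1
Step 3: BS = 30.9%

30.9


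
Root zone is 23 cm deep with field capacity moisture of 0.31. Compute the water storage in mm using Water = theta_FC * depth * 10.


Step 1: Water (mm) = theta_FC * depth (cm) * 10
Step 2: Water = 0.31 * 23 * 10
Step 3: Water = 71.3 mm

71.3


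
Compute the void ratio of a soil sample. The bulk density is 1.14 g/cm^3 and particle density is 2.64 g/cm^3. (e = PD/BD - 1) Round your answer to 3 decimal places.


Step 1: e = PD / BD - 1
Step 2: e = 2.64 / 1.14 - 1
Step 3: e = 2.31579 - 1
Step 4: e = 1.316

1.316


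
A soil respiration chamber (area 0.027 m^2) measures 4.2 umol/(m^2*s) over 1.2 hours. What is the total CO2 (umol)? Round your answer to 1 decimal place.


Step 1: Convert time to seconds: 1.2 hr * 3600 = 4320.0 s
Step 2: Total = flux * area * time_s
Step 3: Total = 4.2 * 0.027 * 4320.0
Step 4: Total = 489.9 umol

489.9


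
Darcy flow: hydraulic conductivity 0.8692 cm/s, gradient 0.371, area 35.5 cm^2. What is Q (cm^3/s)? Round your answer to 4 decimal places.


Step 1: Apply Darcy's law: Q = K * i * A
Step 2: Q = 0.8692 * 0.371 * 35.5
Step 3: Q = 11.4478 cm^3/s

11.4478


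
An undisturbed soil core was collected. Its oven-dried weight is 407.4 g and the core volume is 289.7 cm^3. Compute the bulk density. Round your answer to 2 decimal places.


Step 1: Identify the formula: BD = dry mass / volume
Step 2: Substitute values: BD = 407.4 / 289.7
Step 3: BD = 1.41 g/cm^3

1.41


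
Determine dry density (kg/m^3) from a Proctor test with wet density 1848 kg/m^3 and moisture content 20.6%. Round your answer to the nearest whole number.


Step 1: Dry density = wet density / (1 + w/100)
Step 2: Dry density = 1848 / (1 + 20.6/100)
Step 3: Dry density = 1848 / 1.206
Step 4: Dry density = 1532 kg/m^3

1532


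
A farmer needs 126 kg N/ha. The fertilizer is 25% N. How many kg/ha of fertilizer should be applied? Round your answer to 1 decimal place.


Step 1: Fertilizer rate = target N / (N content / 100)
Step 2: Rate = 126 / (25 / 100)
Step 3: Rate = 126 / 0.25
Step 4: Rate = 504.0 kg/ha

504.0


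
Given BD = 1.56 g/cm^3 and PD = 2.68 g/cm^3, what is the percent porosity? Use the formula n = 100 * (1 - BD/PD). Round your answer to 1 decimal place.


Step 1: Formula: n = 100 * (1 - BD / PD)
Step 2: n = 100 * (1 - 1.56 / 2.68)
Step 3: n = 100 * (1 - 0.58209)
Step 4: n = 41.8%

41.8


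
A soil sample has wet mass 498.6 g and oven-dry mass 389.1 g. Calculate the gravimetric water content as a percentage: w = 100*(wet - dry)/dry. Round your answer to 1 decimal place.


Step 1: Water mass = wet - dry = 498.6 - 389.1 = 109.5 g
Step 2: w = 100 * water mass / dry mass
Step 3: w = 100 * 109.5 / 389.1 = 28.1%

28.1


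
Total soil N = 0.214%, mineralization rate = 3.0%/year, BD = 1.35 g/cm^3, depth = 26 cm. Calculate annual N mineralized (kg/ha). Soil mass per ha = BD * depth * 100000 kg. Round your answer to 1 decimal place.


Step 1: Soil mass per ha = BD * depth * 100000 = 1.35 * 26 * 100000 = 3510000 kg
Step 2: Total N pool = soil mass * N%/100 = 3510000 * 0.214/100 = 7511.4 kg/ha
Step 3: N mineralized = N pool * rate%/100 = 7511.4 * 3.0/100 = 225.3 kg/ha/yr

225.3


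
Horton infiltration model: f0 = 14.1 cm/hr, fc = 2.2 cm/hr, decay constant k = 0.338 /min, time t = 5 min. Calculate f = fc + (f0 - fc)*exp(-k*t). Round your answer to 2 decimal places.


Step 1: f = fc + (f0 - fc) * exp(-k * t)
Step 2: exp(-0.338 * 5) = 0.18452
Step 3: f = 2.2 + (14.1 - 2.2) * 0.18452
Step 4: f = 2.2 + 11.9 * 0.18452
Step 5: f = 4.4 cm/hr

4.4


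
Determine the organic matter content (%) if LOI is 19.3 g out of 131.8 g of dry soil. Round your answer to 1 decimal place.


Step 1: OM% = 100 * LOI / sample mass
Step 2: OM = 100 * 19.3 / 131.8
Step 3: OM = 14.6%

14.6


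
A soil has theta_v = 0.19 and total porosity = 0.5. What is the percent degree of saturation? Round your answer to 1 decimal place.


Step 1: S = 100 * theta_v / n
Step 2: S = 100 * 0.19 / 0.5
Step 3: S = 38.0%

38.0


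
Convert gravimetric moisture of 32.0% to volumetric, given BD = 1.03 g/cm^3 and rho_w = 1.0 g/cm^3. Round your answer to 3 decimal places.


Step 1: theta = (w / 100) * BD / rho_w
Step 2: theta = (32.0 / 100) * 1.03 / 1.0
Step 3: theta = 0.32 * 1.03
Step 4: theta = 0.33

0.33


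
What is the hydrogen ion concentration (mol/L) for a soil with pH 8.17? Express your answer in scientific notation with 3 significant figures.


Step 1: [H+] = 10^(-pH)
Step 2: [H+] = 10^(-8.17)
Step 3: [H+] = 6.76e-09 mol/L

6.76e-09


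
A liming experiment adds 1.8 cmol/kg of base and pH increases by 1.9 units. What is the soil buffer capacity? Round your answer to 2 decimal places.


Step 1: BC = change in base / change in pH
Step 2: BC = 1.8 / 1.9
Step 3: BC = 0.95 cmol/(kg*pH unit)

0.95


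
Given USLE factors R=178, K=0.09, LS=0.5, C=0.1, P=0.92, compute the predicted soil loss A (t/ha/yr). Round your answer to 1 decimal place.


Step 1: A = R * K * LS * C * P
Step 2: R * K = 178 * 0.09 = 16.02
Step 3: (R*K) * LS = 16.02 * 0.5 = 8.01
Step 4: * C * P = 8.01 * 0.1 * 0.92 = 0.7
Step 5: A = 0.7 t/(ha*yr)

0.7


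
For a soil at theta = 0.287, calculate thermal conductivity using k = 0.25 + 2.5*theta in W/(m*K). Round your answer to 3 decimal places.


Step 1: k = 0.25 + 2.5 * theta
Step 2: k = 0.25 + 2.5 * 0.287
Step 3: k = 0.25 + 0.718
Step 4: k = 0.968 W/(m*K)

0.968


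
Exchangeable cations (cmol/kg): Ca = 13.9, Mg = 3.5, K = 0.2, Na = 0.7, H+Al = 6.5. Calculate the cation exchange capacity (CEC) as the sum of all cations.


Step 1: CEC = Ca + Mg + K + Na + (H+Al)
Step 2: CEC = 13.9 + 3.5 + 0.2 + 0.7 + 6.5
Step 3: CEC = 24.8 cmol/kg

24.8


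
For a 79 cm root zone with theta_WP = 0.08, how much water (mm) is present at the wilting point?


Step 1: Water (mm) = theta_WP * depth * 10
Step 2: Water = 0.08 * 79 * 10
Step 3: Water = 63.2 mm

63.2


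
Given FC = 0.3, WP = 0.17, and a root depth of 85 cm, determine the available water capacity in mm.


Step 1: Available water = (FC - WP) * depth * 10
Step 2: AW = (0.3 - 0.17) * 85 * 10
Step 3: AW = 0.13 * 85 * 10
Step 4: AW = 110.5 mm

110.5


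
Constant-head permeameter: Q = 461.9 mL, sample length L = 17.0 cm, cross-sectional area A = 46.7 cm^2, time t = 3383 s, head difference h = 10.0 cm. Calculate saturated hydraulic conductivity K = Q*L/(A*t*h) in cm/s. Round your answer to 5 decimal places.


Step 1: K = Q * L / (A * t * h)
Step 2: Numerator = 461.9 * 17.0 = 7852.3
Step 3: Denominator = 46.7 * 3383 * 10.0 = 1579861.0
Step 4: K = 7852.3 / 1579861.0 = 0.00497 cm/s

0.00497


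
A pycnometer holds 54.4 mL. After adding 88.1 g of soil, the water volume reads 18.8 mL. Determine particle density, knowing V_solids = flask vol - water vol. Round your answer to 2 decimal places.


Step 1: Volume of solids = flask volume - water volume with soil
Step 2: V_solids = 54.4 - 18.8 = 35.6 mL
Step 3: Particle density = mass / V_solids = 88.1 / 35.6 = 2.47 g/cm^3

2.47


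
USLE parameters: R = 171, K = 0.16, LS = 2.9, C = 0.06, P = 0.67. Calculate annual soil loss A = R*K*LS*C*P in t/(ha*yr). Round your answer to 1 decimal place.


Step 1: A = R * K * LS * C * P
Step 2: R * K = 171 * 0.16 = 27.36
Step 3: (R*K) * LS = 27.36 * 2.9 = 79.344
Step 4: * C * P = 79.344 * 0.06 * 0.67 = 3.2
Step 5: A = 3.2 t/(ha*yr)

3.2


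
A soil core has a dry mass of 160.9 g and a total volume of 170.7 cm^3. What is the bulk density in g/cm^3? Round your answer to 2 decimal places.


Step 1: Identify the formula: BD = dry mass / volume
Step 2: Substitute values: BD = 160.9 / 170.7
Step 3: BD = 0.94 g/cm^3

0.94


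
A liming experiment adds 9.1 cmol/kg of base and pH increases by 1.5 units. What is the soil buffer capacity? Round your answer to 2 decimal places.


Step 1: BC = change in base / change in pH
Step 2: BC = 9.1 / 1.5
Step 3: BC = 6.07 cmol/(kg*pH unit)

6.07


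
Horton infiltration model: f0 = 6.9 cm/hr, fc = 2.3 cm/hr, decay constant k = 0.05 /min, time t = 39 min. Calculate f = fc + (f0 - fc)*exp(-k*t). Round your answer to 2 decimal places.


Step 1: f = fc + (f0 - fc) * exp(-k * t)
Step 2: exp(-0.05 * 39) = 0.142274
Step 3: f = 2.3 + (6.9 - 2.3) * 0.142274
Step 4: f = 2.3 + 4.6 * 0.142274
Step 5: f = 2.95 cm/hr

2.95


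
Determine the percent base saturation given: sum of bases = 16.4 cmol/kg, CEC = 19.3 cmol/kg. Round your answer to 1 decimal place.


Step 1: BS = 100 * (sum of bases) / CEC
Step 2: BS = 100 * 16.4 / 19.3
Step 3: BS = 85.0%

85.0


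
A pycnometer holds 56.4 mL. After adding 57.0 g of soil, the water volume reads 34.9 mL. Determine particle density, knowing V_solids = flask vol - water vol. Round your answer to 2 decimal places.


Step 1: Volume of solids = flask volume - water volume with soil
Step 2: V_solids = 56.4 - 34.9 = 21.5 mL
Step 3: Particle density = mass / V_solids = 57.0 / 21.5 = 2.65 g/cm^3

2.65


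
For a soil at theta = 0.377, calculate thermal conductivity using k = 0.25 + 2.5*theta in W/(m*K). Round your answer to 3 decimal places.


Step 1: k = 0.25 + 2.5 * theta
Step 2: k = 0.25 + 2.5 * 0.377
Step 3: k = 0.25 + 0.943
Step 4: k = 1.193 W/(m*K)

1.193


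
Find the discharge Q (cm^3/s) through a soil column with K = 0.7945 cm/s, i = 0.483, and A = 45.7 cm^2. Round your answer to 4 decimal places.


Step 1: Apply Darcy's law: Q = K * i * A
Step 2: Q = 0.7945 * 0.483 * 45.7
Step 3: Q = 17.5371 cm^3/s

17.5371


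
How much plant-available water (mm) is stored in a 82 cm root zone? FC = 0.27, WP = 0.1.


Step 1: Available water = (FC - WP) * depth * 10
Step 2: AW = (0.27 - 0.1) * 82 * 10
Step 3: AW = 0.17 * 82 * 10
Step 4: AW = 139.4 mm

139.4


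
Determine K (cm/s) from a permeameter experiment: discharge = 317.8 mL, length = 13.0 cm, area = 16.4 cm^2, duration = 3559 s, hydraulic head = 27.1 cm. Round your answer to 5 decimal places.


Step 1: K = Q * L / (A * t * h)
Step 2: Numerator = 317.8 * 13.0 = 4131.4
Step 3: Denominator = 16.4 * 3559 * 27.1 = 1581761.96
Step 4: K = 4131.4 / 1581761.96 = 0.00261 cm/s

0.00261


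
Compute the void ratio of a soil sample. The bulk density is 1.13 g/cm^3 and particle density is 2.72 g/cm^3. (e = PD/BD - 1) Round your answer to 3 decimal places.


Step 1: e = PD / BD - 1
Step 2: e = 2.72 / 1.13 - 1
Step 3: e = 2.40708 - 1
Step 4: e = 1.407

1.407


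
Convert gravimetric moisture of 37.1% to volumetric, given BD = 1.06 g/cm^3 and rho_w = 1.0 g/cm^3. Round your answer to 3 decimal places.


Step 1: theta = (w / 100) * BD / rho_w
Step 2: theta = (37.1 / 100) * 1.06 / 1.0
Step 3: theta = 0.371 * 1.06
Step 4: theta = 0.393

0.393


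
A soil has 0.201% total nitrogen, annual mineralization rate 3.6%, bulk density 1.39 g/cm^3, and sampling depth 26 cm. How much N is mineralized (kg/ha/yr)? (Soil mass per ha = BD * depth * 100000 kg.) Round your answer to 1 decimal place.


Step 1: Soil mass per ha = BD * depth * 100000 = 1.39 * 26 * 100000 = 3614000 kg
Step 2: Total N pool = soil mass * N%/100 = 3614000 * 0.201/100 = 7264.14 kg/ha
Step 3: N mineralized = N pool * rate%/100 = 7264.14 * 3.6/100 = 261.5 kg/ha/yr

261.5


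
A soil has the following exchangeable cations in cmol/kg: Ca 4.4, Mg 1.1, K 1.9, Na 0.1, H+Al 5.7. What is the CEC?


Step 1: CEC = Ca + Mg + K + Na + (H+Al)
Step 2: CEC = 4.4 + 1.1 + 1.9 + 0.1 + 5.7
Step 3: CEC = 13.2 cmol/kg

13.2


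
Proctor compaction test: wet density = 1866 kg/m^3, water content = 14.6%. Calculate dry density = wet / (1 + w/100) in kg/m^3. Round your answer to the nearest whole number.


Step 1: Dry density = wet density / (1 + w/100)
Step 2: Dry density = 1866 / (1 + 14.6/100)
Step 3: Dry density = 1866 / 1.146
Step 4: Dry density = 1628 kg/m^3

1628


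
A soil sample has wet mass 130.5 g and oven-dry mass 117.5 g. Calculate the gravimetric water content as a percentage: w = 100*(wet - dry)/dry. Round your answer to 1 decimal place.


Step 1: Water mass = wet - dry = 130.5 - 117.5 = 13.0 g
Step 2: w = 100 * water mass / dry mass
Step 3: w = 100 * 13.0 / 117.5 = 11.1%

11.1


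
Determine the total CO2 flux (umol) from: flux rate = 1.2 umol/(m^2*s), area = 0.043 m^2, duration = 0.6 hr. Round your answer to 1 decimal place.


Step 1: Convert time to seconds: 0.6 hr * 3600 = 2160.0 s
Step 2: Total = flux * area * time_s
Step 3: Total = 1.2 * 0.043 * 2160.0
Step 4: Total = 111.5 umol

111.5


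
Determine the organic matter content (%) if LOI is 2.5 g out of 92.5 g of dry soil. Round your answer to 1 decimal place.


Step 1: OM% = 100 * LOI / sample mass
Step 2: OM = 100 * 2.5 / 92.5
Step 3: OM = 2.7%

2.7


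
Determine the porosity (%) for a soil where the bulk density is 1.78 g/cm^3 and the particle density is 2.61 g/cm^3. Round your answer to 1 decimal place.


Step 1: Formula: n = 100 * (1 - BD / PD)
Step 2: n = 100 * (1 - 1.78 / 2.61)
Step 3: n = 100 * (1 - 0.68199)
Step 4: n = 31.8%

31.8


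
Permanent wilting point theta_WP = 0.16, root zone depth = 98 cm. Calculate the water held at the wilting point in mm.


Step 1: Water (mm) = theta_WP * depth * 10
Step 2: Water = 0.16 * 98 * 10
Step 3: Water = 156.8 mm

156.8


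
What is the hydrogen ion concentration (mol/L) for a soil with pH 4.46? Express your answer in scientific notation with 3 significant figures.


Step 1: [H+] = 10^(-pH)
Step 2: [H+] = 10^(-4.46)
Step 3: [H+] = 3.47e-05 mol/L

3.47e-05


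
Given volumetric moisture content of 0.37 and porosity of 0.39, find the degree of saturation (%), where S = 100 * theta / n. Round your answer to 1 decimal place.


Step 1: S = 100 * theta_v / n
Step 2: S = 100 * 0.37 / 0.39
Step 3: S = 94.9%

94.9


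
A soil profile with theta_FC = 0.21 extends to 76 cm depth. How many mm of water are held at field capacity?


Step 1: Water (mm) = theta_FC * depth (cm) * 10
Step 2: Water = 0.21 * 76 * 10
Step 3: Water = 159.6 mm

159.6


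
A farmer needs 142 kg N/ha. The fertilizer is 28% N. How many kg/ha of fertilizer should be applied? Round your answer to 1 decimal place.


Step 1: Fertilizer rate = target N / (N content / 100)
Step 2: Rate = 142 / (28 / 100)
Step 3: Rate = 142 / 0.28
Step 4: Rate = 507.1 kg/ha

507.1


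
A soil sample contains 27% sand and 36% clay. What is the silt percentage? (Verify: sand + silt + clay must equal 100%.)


Step 1: sand + silt + clay = 100%
Step 2: silt = 100 - sand - clay
Step 3: silt = 100 - 27 - 36
Step 4: silt = 37%

37


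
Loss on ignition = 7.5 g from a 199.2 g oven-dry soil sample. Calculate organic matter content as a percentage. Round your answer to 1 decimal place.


Step 1: OM% = 100 * LOI / sample mass
Step 2: OM = 100 * 7.5 / 199.2
Step 3: OM = 3.8%

3.8


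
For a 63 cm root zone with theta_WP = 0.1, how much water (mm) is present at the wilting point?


Step 1: Water (mm) = theta_WP * depth * 10
Step 2: Water = 0.1 * 63 * 10
Step 3: Water = 63.0 mm

63.0


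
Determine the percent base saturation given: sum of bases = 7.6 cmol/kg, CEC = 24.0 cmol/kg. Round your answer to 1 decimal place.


Step 1: BS = 100 * (sum of bases) / CEC
Step 2: BS = 100 * 7.6 / 24.0
Step 3: BS = 31.7%

31.7


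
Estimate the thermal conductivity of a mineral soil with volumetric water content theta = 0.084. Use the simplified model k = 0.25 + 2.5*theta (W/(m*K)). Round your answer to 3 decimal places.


Step 1: k = 0.25 + 2.5 * theta
Step 2: k = 0.25 + 2.5 * 0.084
Step 3: k = 0.25 + 0.21
Step 4: k = 0.46 W/(m*K)

0.46


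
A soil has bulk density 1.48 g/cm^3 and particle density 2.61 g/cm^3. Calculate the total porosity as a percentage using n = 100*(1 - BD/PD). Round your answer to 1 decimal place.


Step 1: Formula: n = 100 * (1 - BD / PD)
Step 2: n = 100 * (1 - 1.48 / 2.61)
Step 3: n = 100 * (1 - 0.56705)
Step 4: n = 43.3%

43.3


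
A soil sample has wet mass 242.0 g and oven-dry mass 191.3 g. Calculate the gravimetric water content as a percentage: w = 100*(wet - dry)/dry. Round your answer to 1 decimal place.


Step 1: Water mass = wet - dry = 242.0 - 191.3 = 50.7 g
Step 2: w = 100 * water mass / dry mass
Step 3: w = 100 * 50.7 / 191.3 = 26.5%

26.5


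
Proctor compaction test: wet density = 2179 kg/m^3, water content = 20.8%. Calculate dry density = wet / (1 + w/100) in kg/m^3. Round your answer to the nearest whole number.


Step 1: Dry density = wet density / (1 + w/100)
Step 2: Dry density = 2179 / (1 + 20.8/100)
Step 3: Dry density = 2179 / 1.208
Step 4: Dry density = 1804 kg/m^3

1804


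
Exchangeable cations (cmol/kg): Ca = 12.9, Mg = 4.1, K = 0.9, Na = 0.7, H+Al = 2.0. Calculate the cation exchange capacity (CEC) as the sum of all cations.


Step 1: CEC = Ca + Mg + K + Na + (H+Al)
Step 2: CEC = 12.9 + 4.1 + 0.9 + 0.7 + 2.0
Step 3: CEC = 20.6 cmol/kg

20.6


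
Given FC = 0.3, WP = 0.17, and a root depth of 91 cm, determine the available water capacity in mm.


Step 1: Available water = (FC - WP) * depth * 10
Step 2: AW = (0.3 - 0.17) * 91 * 10
Step 3: AW = 0.13 * 91 * 10
Step 4: AW = 118.3 mm

118.3


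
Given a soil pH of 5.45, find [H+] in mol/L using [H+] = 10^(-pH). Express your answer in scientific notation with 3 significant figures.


Step 1: [H+] = 10^(-pH)
Step 2: [H+] = 10^(-5.45)
Step 3: [H+] = 3.55e-06 mol/L

3.55e-06


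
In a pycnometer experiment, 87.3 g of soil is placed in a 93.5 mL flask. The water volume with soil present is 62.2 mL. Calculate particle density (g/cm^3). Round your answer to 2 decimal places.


Step 1: Volume of solids = flask volume - water volume with soil
Step 2: V_solids = 93.5 - 62.2 = 31.3 mL
Step 3: Particle density = mass / V_solids = 87.3 / 31.3 = 2.79 g/cm^3

2.79


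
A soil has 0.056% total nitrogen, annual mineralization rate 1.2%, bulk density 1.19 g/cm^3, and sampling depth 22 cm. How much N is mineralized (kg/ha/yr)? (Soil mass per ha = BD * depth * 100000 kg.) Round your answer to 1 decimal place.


Step 1: Soil mass per ha = BD * depth * 100000 = 1.19 * 22 * 100000 = 2618000 kg
Step 2: Total N pool = soil mass * N%/100 = 2618000 * 0.056/100 = 1466.08 kg/ha
Step 3: N mineralized = N pool * rate%/100 = 1466.08 * 1.2/100 = 17.6 kg/ha/yr

17.6


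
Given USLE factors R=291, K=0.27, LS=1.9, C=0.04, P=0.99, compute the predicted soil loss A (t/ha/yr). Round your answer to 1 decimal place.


Step 1: A = R * K * LS * C * P
Step 2: R * K = 291 * 0.27 = 78.57
Step 3: (R*K) * LS = 78.57 * 1.9 = 149.283
Step 4: * C * P = 149.283 * 0.04 * 0.99 = 5.9
Step 5: A = 5.9 t/(ha*yr)

5.9


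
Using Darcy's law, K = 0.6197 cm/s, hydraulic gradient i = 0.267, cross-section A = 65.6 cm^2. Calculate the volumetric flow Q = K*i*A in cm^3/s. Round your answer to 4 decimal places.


Step 1: Apply Darcy's law: Q = K * i * A
Step 2: Q = 0.6197 * 0.267 * 65.6
Step 3: Q = 10.8542 cm^3/s

10.8542


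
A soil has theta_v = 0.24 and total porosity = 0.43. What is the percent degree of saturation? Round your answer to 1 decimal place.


Step 1: S = 100 * theta_v / n
Step 2: S = 100 * 0.24 / 0.43
Step 3: S = 55.8%

55.8


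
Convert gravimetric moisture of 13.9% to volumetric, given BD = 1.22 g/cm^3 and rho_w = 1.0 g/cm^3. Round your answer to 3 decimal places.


Step 1: theta = (w / 100) * BD / rho_w
Step 2: theta = (13.9 / 100) * 1.22 / 1.0
Step 3: theta = 0.139 * 1.22
Step 4: theta = 0.17

0.17


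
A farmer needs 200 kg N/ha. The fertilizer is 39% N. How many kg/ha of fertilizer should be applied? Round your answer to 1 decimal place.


Step 1: Fertilizer rate = target N / (N content / 100)
Step 2: Rate = 200 / (39 / 100)
Step 3: Rate = 200 / 0.39
Step 4: Rate = 512.8 kg/ha

512.8


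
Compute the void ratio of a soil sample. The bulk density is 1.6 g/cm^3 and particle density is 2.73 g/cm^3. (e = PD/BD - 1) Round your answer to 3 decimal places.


Step 1: e = PD / BD - 1
Step 2: e = 2.73 / 1.6 - 1
Step 3: e = 1.70625 - 1
Step 4: e = 0.706

0.706


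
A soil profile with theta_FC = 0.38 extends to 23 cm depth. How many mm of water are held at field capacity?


Step 1: Water (mm) = theta_FC * depth (cm) * 10
Step 2: Water = 0.38 * 23 * 10
Step 3: Water = 87.4 mm

87.4


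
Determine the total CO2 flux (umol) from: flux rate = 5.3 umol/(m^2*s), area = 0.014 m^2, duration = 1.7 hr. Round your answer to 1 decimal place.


Step 1: Convert time to seconds: 1.7 hr * 3600 = 6120.0 s
Step 2: Total = flux * area * time_s
Step 3: Total = 5.3 * 0.014 * 6120.0
Step 4: Total = 454.1 umol

454.1


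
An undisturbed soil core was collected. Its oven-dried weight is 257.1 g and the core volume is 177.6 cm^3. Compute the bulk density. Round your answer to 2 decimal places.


Step 1: Identify the formula: BD = dry mass / volume
Step 2: Substitute values: BD = 257.1 / 177.6
Step 3: BD = 1.45 g/cm^3

1.45


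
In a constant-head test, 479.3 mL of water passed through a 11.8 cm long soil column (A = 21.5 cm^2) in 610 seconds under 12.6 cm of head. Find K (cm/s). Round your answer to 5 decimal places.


Step 1: K = Q * L / (A * t * h)
Step 2: Numerator = 479.3 * 11.8 = 5655.74
Step 3: Denominator = 21.5 * 610 * 12.6 = 165249.0
Step 4: K = 5655.74 / 165249.0 = 0.03423 cm/s

0.03423


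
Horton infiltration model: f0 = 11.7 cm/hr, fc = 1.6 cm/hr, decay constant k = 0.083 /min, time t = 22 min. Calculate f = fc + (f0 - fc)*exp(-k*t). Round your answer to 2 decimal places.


Step 1: f = fc + (f0 - fc) * exp(-k * t)
Step 2: exp(-0.083 * 22) = 0.161057
Step 3: f = 1.6 + (11.7 - 1.6) * 0.161057
Step 4: f = 1.6 + 10.1 * 0.161057
Step 5: f = 3.23 cm/hr

3.23
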